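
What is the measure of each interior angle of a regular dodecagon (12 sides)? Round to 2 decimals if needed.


Shape: regular dodecagon (12 sides)
Formula: interior angle = (n - 2) * 180 / n
(n - 2) = 10
(n - 2) * 180 = 1800
angle = 1800 / 12
angle = 150
150 degrees


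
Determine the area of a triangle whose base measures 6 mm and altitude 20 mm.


Shape: triangle
Base b = 6 mm, Height h = 20 mm
Formula: A = (1/2) * b * h
A = 0.5 * 6 * 20
A = 0.5 * 120
A = 60
60 mm^2


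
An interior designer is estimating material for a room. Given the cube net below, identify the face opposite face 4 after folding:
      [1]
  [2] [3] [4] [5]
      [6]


Net: cross layout. Take square 3 as the base (bottom).
Fold the four squares in the horizontal row up around 3: 2 -> left, 4 -> right, 5 wraps to the top.
Fold 1 and 6 up from 3: 1 -> back, 6 -> front.
Opposite pairs are therefore: (1, 6), (2, 4), (3, 5).
Face 4 is opposite face 2.
face 2


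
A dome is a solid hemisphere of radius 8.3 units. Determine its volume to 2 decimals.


Shape: hemisphere (half of a sphere)
Radius r = 8.3 units
Formula: V = (1/2) * (4/3) * pi * r^3 = (2/3) * pi * r^3
r^3 = 571.787
(2/3) * 571.787 = 381.191333
V = 381.191333 * pi
V = 1197.55
1197.55 units^3


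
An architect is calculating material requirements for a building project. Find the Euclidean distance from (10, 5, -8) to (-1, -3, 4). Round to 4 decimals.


3D distance between two points
P1 = (10, 5, -8), P2 = (-1, -3, 4)
Formula: d = sqrt((x2-x1)^2 + (y2-y1)^2 + (z2-z1)^2)
dx = -1 - 10 = -11
dy = -3 - 5 = -8
dz = 4 - -8 = 12
dx^2 + dy^2 + dz^2 = 121 + 64 + 144 = 329
d = sqrt(329)
d = 18.1384
18.1384 units


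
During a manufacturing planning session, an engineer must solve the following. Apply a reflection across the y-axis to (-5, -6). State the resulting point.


Transformation: reflection
Original point: (-5, -6)
Rule for reflection over the y-axis: (x, y) -> (-x, y)
Apply: (-5, -6) -> (5, -6)
(5, -6)


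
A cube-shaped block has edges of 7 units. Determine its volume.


Shape: cube
Side s = 7 units
Formula: V = s^3
V = 7 * 7 * 7
V = 49 * 7
V = 343
343 units^3


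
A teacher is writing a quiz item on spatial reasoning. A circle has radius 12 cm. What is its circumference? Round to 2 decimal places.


Shape: circle
Radius r = 12 cm
Formula: C = 2 * pi * r
C = 2 * pi * 12
C = 24 * pi
C = 75.4
75.4 cm


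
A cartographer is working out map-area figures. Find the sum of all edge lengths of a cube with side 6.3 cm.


Shape: cube
Side s = 6.3 cm
A cube has 12 edges, all equal.
Formula: total edge length = 12 * s
Total = 12 * 6.3
Total = 75.6
75.6 cm


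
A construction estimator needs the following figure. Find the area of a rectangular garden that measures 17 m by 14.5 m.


Shape: rectangle
Length l = 17 m, Width w = 14.5 m
Formula: A = l * w
A = 17 * 14.5
A = 246.5
246.5 m^2


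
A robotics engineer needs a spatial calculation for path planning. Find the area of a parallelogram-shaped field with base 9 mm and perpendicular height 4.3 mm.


Shape: parallelogram
Base b = 9 mm, Height h = 4.3 mm
Formula: A = b * h
A = 9 * 4.3
A = 38.7
38.7 mm^2


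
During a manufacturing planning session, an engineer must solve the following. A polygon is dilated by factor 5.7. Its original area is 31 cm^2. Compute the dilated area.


Linear scale factor k = 5.7
Original area = 31 cm^2
Rule: under a linear scaling by k, areas scale by k^2.
k^2 = 5.7^2 = 32.49
New area = 31 * 32.49
New area = 1007.19
1007.19 cm^2


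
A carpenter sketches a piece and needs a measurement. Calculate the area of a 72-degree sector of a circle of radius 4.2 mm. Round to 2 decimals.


Shape: circular sector
Radius r = 4.2 mm, Angle = 72 degrees
Formula: A = (angle/360) * pi * r^2
r^2 = 17.64
Fraction of circle = 72/360
A = (72/360) * pi * 17.64
A = 3.528 * pi
A = 11.08
11.08 mm^2


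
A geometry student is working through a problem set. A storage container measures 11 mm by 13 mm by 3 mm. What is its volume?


Shape: rectangular prism
l = 11 mm, w = 13 mm, h = 3 mm
Formula: V = l * w * h
V = 11 * 13 * 3
V = 143 * 3
V = 429
429 mm^3


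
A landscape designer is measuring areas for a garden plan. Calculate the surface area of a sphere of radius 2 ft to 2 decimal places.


Shape: sphere
Radius r = 2 ft
Formula: SA = 4 * pi * r^2
r^2 = 4
SA = 4 * pi * 4
SA = 16 * pi
SA = 50.27
50.27 ft^2


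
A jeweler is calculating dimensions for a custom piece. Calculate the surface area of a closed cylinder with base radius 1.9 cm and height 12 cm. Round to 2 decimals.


Shape: closed cylinder
Radius r = 1.9 cm, Height h = 12 cm
Formula: SA = 2*pi*r^2 + 2*pi*r*h = 2*pi*r*(r + h)
r + h = 13.9
2 * r * (r + h) = 2 * 1.9 * 13.9 = 52.82
SA = 52.82 * pi
SA = 165.94
165.94 cm^2


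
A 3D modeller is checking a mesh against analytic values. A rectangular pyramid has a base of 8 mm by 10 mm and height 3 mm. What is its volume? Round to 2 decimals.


Shape: rectangular pyramid
Base: 8 mm x 10 mm, Height h = 3 mm
Formula: V = (1/3) * base_area * h
base_area = 8 * 10 = 80
base_area * h = 80 * 3 = 240
V = 240 / 3
V = 80
80 mm^3


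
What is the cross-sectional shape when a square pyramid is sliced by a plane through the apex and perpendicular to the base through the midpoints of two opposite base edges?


Solid: square pyramid
Cutting plane: through the apex and perpendicular to the base through the midpoints of two opposite base edges
Visualize the intersection of the plane with the solid's surface.
The boundary of the cut region is a isosceles triangle.
isosceles triangle


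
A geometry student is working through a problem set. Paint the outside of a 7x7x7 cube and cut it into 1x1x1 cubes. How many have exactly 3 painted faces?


Large cube: 7 x 7 x 7, cut into unit cubes.
Cubes with 3 painted faces are at the corners. A cube always has 8 corners.
Count = 8
8 unit cubes


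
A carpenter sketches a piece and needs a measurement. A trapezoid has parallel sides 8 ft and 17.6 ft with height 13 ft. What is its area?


Shape: trapezoid
Parallel sides a = 8 ft, b = 17.6 ft; Height h = 13 ft
Formula: A = (a + b) * h / 2
a + b = 8 + 17.6 = 25.6
A = 25.6 * 13 / 2
A = 332.8 / 2
A = 166.4
166.4 ft^2


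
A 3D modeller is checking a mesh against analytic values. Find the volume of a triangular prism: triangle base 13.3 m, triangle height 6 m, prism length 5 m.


Shape: triangular prism
Triangle base = 13.3 m, triangle height = 6 m, prism length L = 5 m
Formula: V = (1/2 * b * h_tri) * L
Cross-section area = 0.5 * 13.3 * 6 = 39.9
V = 39.9 * 5
V = 199.5
199.5 m^3


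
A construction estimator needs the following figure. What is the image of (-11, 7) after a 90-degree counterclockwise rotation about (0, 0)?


Transformation: rotation about the origin
Original point: (-11, 7)
Rule for 90 deg counterclockwise: (x, y) -> (-y, x)
Apply: (-11, 7) -> (-7, -11)
(-7, -11)


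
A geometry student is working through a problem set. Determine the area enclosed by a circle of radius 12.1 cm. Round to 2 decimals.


Shape: circle
Radius r = 12.1 cm
Formula: A = pi * r^2
r^2 = 12.1^2 = 146.41
A = pi * 146.41
A = 459.96
459.96 cm^2


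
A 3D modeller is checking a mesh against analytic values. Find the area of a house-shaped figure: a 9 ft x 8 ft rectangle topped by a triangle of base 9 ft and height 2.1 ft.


Composite shape: rectangle + triangle
Rectangle area = 9 * 8 = 72
Triangle area = 0.5 * 9 * 2.1 = 9.45
Total = 72 + 9.45
Total = 81.45
81.45 ft^2


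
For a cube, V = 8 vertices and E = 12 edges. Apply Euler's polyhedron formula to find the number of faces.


Polyhedron: cube
Euler's formula for convex polyhedra: V - E + F = 2
Given: V = 8 vertices and E = 12 edges
Solve for F:
F = 2 + E - V = 2 + 12 - 8 = 6
6 faces


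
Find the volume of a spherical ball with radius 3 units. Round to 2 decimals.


Shape: sphere
Radius r = 3 units
Formula: V = (4/3) * pi * r^3
r^3 = 27
(4/3) * 27 = 36
V = 36 * pi
V = 113.1
113.1 units^3


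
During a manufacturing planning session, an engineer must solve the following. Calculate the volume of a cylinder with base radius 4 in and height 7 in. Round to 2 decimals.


Shape: cylinder
Radius r = 4 in, Height h = 7 in
Formula: V = pi * r^2 * h
r^2 = 16
V = pi * 16 * 7
V = 112 * pi
V = 351.86
351.86 in^3


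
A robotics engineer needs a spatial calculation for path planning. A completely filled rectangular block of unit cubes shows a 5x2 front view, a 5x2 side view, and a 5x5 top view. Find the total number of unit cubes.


Orthographic views of a solid rectangular block:
Front view 5 x 2 -> length = 5, height = 2
Side view 5 x 2 -> width = 5, height = 2 (consistent)
Top view 5 x 5 -> confirms length = 5, width = 5
The block is 5 x 5 x 2.
Total unit cubes = 5 * 5 * 2 = 50
50 unit cubes


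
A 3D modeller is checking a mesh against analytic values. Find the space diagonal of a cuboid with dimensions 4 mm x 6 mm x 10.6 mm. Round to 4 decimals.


Shape: rectangular box (space diagonal)
l = 4 mm, w = 6 mm, h = 10.6 mm
Visualize: the diagonal of the base, then a right triangle with that diagonal and the height.
Formula: d = sqrt(l^2 + w^2 + h^2)
l^2 + w^2 + h^2 = 16 + 36 + 112.36 = 164.36
d = sqrt(164.36)
d = 12.8203
12.8203 mm


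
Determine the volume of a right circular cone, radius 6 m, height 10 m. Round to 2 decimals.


Shape: cone
Radius r = 6 m, Height h = 10 m
Formula: V = (1/3) * pi * r^2 * h
r^2 = 36
pi * r^2 * h = pi * 36 * 10 = 360 * pi
V = 360 * pi / 3
V = 376.99
376.99 m^3


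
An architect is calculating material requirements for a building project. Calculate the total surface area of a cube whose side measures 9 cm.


Shape: cube
Side s = 9 cm
A cube has 6 square faces.
Formula: SA = 6 * s^2
s^2 = 81
SA = 6 * 81
SA = 486
486 cm^2


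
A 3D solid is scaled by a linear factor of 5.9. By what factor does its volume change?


Linear scale factor k = 5.9
Rule: under a linear scaling by k, volumes scale by k^3.
k^3 = 5.9 * 5.9 * 5.9
k^3 = 34.81 * 5.9
k^3 = 205.379
Volume scales by a factor of 205.379.
205.379 (dimensionless)


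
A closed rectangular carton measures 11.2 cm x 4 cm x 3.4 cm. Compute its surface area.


Shape: rectangular prism
l = 11.2 cm, w = 4 cm, h = 3.4 cm
Formula: SA = 2(lw + lh + wh)
lw = 44.8, lh = 38.08, wh = 13.6
lw + lh + wh = 96.48
SA = 2 * 96.48
SA = 192.96
192.96 cm^2


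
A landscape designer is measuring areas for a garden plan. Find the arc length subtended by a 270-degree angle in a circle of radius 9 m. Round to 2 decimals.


Shape: circular arc
Radius r = 9 m, Angle = 270 degrees
Formula: L = (angle/360) * 2 * pi * r
2 * pi * r = 18 * pi
L = (270/360) * 18 * pi
L = 13.5 * pi
L = 42.41
42.41 m


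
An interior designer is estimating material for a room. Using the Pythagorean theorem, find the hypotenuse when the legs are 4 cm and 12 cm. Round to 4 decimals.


Shape: right triangle
Legs a = 4 cm, b = 12 cm
Formula: c = sqrt(a^2 + b^2)
a^2 = 16, b^2 = 144
a^2 + b^2 = 160
c = sqrt(160)
c = 12.6491
12.6491 cm


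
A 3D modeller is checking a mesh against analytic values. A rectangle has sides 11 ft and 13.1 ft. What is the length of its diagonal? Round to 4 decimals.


Shape: rectangle (diagonal via Pythagoras)
Sides: 11 ft and 13.1 ft
Formula: d = sqrt(l^2 + w^2)
l^2 = 121, w^2 = 171.61
l^2 + w^2 = 292.61
d = sqrt(292.61)
d = 17.1058
17.1058 ft


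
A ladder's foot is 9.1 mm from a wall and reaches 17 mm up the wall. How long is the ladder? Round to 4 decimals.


Shape: right triangle
Legs a = 9.1 mm, b = 17 mm
Formula: c = sqrt(a^2 + b^2)
a^2 = 82.81, b^2 = 289
a^2 + b^2 = 371.81
c = sqrt(371.81)
c = 19.2824
19.2824 mm


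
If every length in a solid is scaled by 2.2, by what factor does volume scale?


Linear scale factor k = 2.2
Rule: under a linear scaling by k, volumes scale by k^3.
k^3 = 2.2 * 2.2 * 2.2
k^3 = 4.84 * 2.2
k^3 = 10.648
Volume scales by a factor of 10.648.
10.648 (dimensionless)


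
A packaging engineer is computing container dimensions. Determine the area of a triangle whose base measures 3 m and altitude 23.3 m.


Shape: triangle
Base b = 3 m, Height h = 23.3 m
Formula: A = (1/2) * b * h
A = 0.5 * 3 * 23.3
A = 0.5 * 69.9
A = 34.95
34.95 m^2


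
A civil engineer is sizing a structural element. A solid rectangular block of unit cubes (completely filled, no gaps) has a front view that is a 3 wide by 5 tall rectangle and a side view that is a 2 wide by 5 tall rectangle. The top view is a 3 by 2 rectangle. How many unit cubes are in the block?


Orthographic views of a solid rectangular block:
Front view 3 x 5 -> length = 3, height = 5
Side view 2 x 5 -> width = 2, height = 5 (consistent)
Top view 3 x 2 -> confirms length = 3, width = 2
The block is 3 x 2 x 5.
Total unit cubes = 3 * 2 * 5 = 30
30 unit cubes


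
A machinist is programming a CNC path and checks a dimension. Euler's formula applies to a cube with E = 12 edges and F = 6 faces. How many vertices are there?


Polyhedron: cube
Euler's formula for convex polyhedra: V - E + F = 2
Given: E = 12 edges and F = 6 faces
Solve for V:
V = 2 + E - F = 2 + 12 - 6 = 8
8 vertices


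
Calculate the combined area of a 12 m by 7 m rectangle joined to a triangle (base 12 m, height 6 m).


Composite shape: rectangle + triangle
Rectangle area = 12 * 7 = 84
Triangle area = 0.5 * 12 * 6 = 36
Total = 84 + 36
Total = 120
120 m^2


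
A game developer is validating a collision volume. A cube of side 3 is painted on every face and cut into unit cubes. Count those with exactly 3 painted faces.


Large cube: 3 x 3 x 3, cut into unit cubes.
Cubes with 3 painted faces are at the corners. A cube always has 8 corners.
Count = 8
8 unit cubes


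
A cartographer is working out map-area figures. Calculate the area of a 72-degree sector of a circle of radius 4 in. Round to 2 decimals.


Shape: circular sector
Radius r = 4 in, Angle = 72 degrees
Formula: A = (angle/360) * pi * r^2
r^2 = 16
Fraction of circle = 72/360
A = (72/360) * pi * 16
A = 3.2 * pi
A = 10.05
10.05 in^2


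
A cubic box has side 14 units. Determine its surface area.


Shape: cube
Side s = 14 units
A cube has 6 square faces.
Formula: SA = 6 * s^2
s^2 = 196
SA = 6 * 196
SA = 1176
1176 units^2


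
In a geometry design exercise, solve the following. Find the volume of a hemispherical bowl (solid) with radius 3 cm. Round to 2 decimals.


Shape: hemisphere (half of a sphere)
Radius r = 3 cm
Formula: V = (1/2) * (4/3) * pi * r^3 = (2/3) * pi * r^3
r^3 = 27
(2/3) * 27 = 18
V = 18 * pi
V = 56.55
56.55 cm^3


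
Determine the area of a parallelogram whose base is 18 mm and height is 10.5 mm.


Shape: parallelogram
Base b = 18 mm, Height h = 10.5 mm
Formula: A = b * h
A = 18 * 10.5
A = 189
189 mm^2


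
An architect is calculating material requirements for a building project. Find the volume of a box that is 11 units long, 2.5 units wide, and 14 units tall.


Shape: rectangular prism
l = 11 units, w = 2.5 units, h = 14 units
Formula: V = l * w * h
V = 11 * 2.5 * 14
V = 27.5 * 14
V = 385
385 units^3


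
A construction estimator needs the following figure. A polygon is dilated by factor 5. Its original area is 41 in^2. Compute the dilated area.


Linear scale factor k = 5
Original area = 41 in^2
Rule: under a linear scaling by k, areas scale by k^2.
k^2 = 5^2 = 25
New area = 41 * 25
New area = 1025
1025 in^2


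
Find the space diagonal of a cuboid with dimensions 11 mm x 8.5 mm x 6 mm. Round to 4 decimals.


Shape: rectangular box (space diagonal)
l = 11 mm, w = 8.5 mm, h = 6 mm
Visualize: the diagonal of the base, then a right triangle with that diagonal and the height.
Formula: d = sqrt(l^2 + w^2 + h^2)
l^2 + w^2 + h^2 = 121 + 72.25 + 36 = 229.25
d = sqrt(229.25)
d = 15.141
15.141 mm


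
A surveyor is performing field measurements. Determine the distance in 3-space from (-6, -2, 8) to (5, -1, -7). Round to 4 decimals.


3D distance between two points
P1 = (-6, -2, 8), P2 = (5, -1, -7)
Formula: d = sqrt((x2-x1)^2 + (y2-y1)^2 + (z2-z1)^2)
dx = 5 - -6 = 11
dy = -1 - -2 = 1
dz = -7 - 8 = -15
dx^2 + dy^2 + dz^2 = 121 + 1 + 225 = 347
d = sqrt(347)
d = 18.6279
18.6279 units


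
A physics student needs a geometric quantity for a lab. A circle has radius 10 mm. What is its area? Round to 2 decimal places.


Shape: circle
Radius r = 10 mm
Formula: A = pi * r^2
r^2 = 10^2 = 100
A = pi * 100
A = 314.16
314.16 mm^2


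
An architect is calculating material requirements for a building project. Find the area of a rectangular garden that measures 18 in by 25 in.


Shape: rectangle
Length l = 18 in, Width w = 25 in
Formula: A = l * w
A = 18 * 25
A = 450
450 in^2


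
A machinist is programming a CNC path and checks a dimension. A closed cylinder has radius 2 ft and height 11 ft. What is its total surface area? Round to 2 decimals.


Shape: closed cylinder
Radius r = 2 ft, Height h = 11 ft
Formula: SA = 2*pi*r^2 + 2*pi*r*h = 2*pi*r*(r + h)
r + h = 13
2 * r * (r + h) = 2 * 2 * 13 = 52
SA = 52 * pi
SA = 163.36
163.36 ft^2


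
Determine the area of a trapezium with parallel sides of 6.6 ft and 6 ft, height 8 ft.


Shape: trapezoid
Parallel sides a = 6.6 ft, b = 6 ft; Height h = 8 ft
Formula: A = (a + b) * h / 2
a + b = 6.6 + 6 = 12.6
A = 12.6 * 8 / 2
A = 100.8 / 2
A = 50.4
50.4 ft^2


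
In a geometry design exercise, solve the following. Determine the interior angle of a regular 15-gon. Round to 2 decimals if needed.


Shape: regular pentadecagon (15 sides)
Formula: interior angle = (n - 2) * 180 / n
(n - 2) = 13
(n - 2) * 180 = 2340
angle = 2340 / 15
angle = 156
156 degrees


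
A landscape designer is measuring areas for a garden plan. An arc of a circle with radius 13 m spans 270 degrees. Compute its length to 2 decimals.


Shape: circular arc
Radius r = 13 m, Angle = 270 degrees
Formula: L = (angle/360) * 2 * pi * r
2 * pi * r = 26 * pi
L = (270/360) * 26 * pi
L = 19.5 * pi
L = 61.26
61.26 m


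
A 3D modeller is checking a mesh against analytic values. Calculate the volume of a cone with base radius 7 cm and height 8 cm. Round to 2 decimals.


Shape: cone
Radius r = 7 cm, Height h = 8 cm
Formula: V = (1/3) * pi * r^2 * h
r^2 = 49
pi * r^2 * h = pi * 49 * 8 = 392 * pi
V = 392 * pi / 3
V = 410.5
410.5 cm^3


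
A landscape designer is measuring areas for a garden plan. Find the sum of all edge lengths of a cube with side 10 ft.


Shape: cube
Side s = 10 ft
A cube has 12 edges, all equal.
Formula: total edge length = 12 * s
Total = 12 * 10
Total = 120
120 ft


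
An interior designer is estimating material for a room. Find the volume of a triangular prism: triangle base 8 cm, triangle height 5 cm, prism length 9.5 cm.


Shape: triangular prism
Triangle base = 8 cm, triangle height = 5 cm, prism length L = 9.5 cm
Formula: V = (1/2 * b * h_tri) * L
Cross-section area = 0.5 * 8 * 5 = 20
V = 20 * 9.5
V = 190
190 cm^3


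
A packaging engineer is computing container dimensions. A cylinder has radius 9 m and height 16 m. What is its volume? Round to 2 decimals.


Shape: cylinder
Radius r = 9 m, Height h = 16 m
Formula: V = pi * r^2 * h
r^2 = 81
V = pi * 81 * 16
V = 1296 * pi
V = 4071.5
4071.5 m^3


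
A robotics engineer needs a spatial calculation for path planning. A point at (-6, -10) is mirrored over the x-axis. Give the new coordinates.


Transformation: reflection
Original point: (-6, -10)
Rule for reflection over the x-axis: (x, y) -> (x, -y)
Apply: (-6, -10) -> (-6, 10)
(-6, 10)


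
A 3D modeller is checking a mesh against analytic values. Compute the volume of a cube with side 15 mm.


Shape: cube
Side s = 15 mm
Formula: V = s^3
V = 15 * 15 * 15
V = 225 * 15
V = 3375
3375 mm^3


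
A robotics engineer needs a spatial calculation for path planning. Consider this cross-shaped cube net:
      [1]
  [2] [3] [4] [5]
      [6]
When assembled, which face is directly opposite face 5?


Net: cross layout. Take square 3 as the base (bottom).
Fold the four squares in the horizontal row up around 3: 2 -> left, 4 -> right, 5 wraps to the top.
Fold 1 and 6 up from 3: 1 -> back, 6 -> front.
Opposite pairs are therefore: (1, 6), (2, 4), (3, 5).
Face 5 is opposite face 3.
face 3


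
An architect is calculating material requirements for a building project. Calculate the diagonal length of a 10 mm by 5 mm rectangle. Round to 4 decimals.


Shape: rectangle (diagonal via Pythagoras)
Sides: 10 mm and 5 mm
Formula: d = sqrt(l^2 + w^2)
l^2 = 100, w^2 = 25
l^2 + w^2 = 125
d = sqrt(125)
d = 11.1803
11.1803 mm


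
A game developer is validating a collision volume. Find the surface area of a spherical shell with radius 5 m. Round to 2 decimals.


Shape: sphere
Radius r = 5 m
Formula: SA = 4 * pi * r^2
r^2 = 25
SA = 4 * pi * 25
SA = 100 * pi
SA = 314.16
314.16 m^2


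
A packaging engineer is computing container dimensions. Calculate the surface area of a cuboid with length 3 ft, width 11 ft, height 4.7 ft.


Shape: rectangular prism
l = 3 ft, w = 11 ft, h = 4.7 ft
Formula: SA = 2(lw + lh + wh)
lw = 33, lh = 14.1, wh = 51.7
lw + lh + wh = 98.8
SA = 2 * 98.8
SA = 197.6
197.6 ft^2


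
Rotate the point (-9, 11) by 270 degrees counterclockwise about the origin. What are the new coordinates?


Transformation: rotation about the origin
Original point: (-9, 11)
Rule for 270 deg counterclockwise: (x, y) -> (y, -x)
Apply: (-9, 11) -> (11, 9)
(11, 9)


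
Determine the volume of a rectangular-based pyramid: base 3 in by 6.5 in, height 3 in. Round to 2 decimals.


Shape: rectangular pyramid
Base: 3 in x 6.5 in, Height h = 3 in
Formula: V = (1/3) * base_area * h
base_area = 3 * 6.5 = 19.5
base_area * h = 19.5 * 3 = 58.5
V = 58.5 / 3
V = 19.5
19.5 in^3


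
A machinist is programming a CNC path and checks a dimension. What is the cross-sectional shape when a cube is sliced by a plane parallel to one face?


Solid: cube
Cutting plane: parallel to one face
Visualize the intersection of the plane with the solid's surface.
The boundary of the cut region is a square.
square


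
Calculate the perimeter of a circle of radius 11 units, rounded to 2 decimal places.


Shape: circle
Radius r = 11 units
Formula: C = 2 * pi * r
C = 2 * pi * 11
C = 22 * pi
C = 69.12
69.12 units


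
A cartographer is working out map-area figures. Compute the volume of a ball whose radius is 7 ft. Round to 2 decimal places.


Shape: sphere
Radius r = 7 ft
Formula: V = (4/3) * pi * r^3
r^3 = 343
(4/3) * 343 = 457.333333
V = 457.333333 * pi
V = 1436.76
1436.76 ft^3


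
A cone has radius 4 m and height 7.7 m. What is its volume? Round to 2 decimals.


Shape: cone
Radius r = 4 m, Height h = 7.7 m
Formula: V = (1/3) * pi * r^2 * h
r^2 = 16
pi * r^2 * h = pi * 16 * 7.7 = 123.2 * pi
V = 123.2 * pi / 3
V = 129.01
129.01 m^3


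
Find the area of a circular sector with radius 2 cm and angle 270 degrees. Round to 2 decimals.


Shape: circular sector
Radius r = 2 cm, Angle = 270 degrees
Formula: A = (angle/360) * pi * r^2
r^2 = 4
Fraction of circle = 270/360
A = (270/360) * pi * 4
A = 3 * pi
A = 9.42
9.42 cm^2


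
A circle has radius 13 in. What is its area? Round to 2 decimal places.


Shape: circle
Radius r = 13 in
Formula: A = pi * r^2
r^2 = 13^2 = 169
A = pi * 169
A = 530.93
530.93 in^2


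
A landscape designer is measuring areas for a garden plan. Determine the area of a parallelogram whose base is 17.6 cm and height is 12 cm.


Shape: parallelogram
Base b = 17.6 cm, Height h = 12 cm
Formula: A = b * h
A = 17.6 * 12
A = 211.2
211.2 cm^2


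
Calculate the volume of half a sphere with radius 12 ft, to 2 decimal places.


Shape: hemisphere (half of a sphere)
Radius r = 12 ft
Formula: V = (1/2) * (4/3) * pi * r^3 = (2/3) * pi * r^3
r^3 = 1728
(2/3) * 1728 = 1152
V = 1152 * pi
V = 3619.11
3619.11 ft^3


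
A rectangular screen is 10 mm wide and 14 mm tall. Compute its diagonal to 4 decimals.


Shape: rectangle (diagonal via Pythagoras)
Sides: 10 mm and 14 mm
Formula: d = sqrt(l^2 + w^2)
l^2 = 100, w^2 = 196
l^2 + w^2 = 296
d = sqrt(296)
d = 17.2047
17.2047 mm


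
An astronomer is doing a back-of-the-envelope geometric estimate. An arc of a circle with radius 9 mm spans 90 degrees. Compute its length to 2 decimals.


Shape: circular arc
Radius r = 9 mm, Angle = 90 degrees
Formula: L = (angle/360) * 2 * pi * r
2 * pi * r = 18 * pi
L = (90/360) * 18 * pi
L = 4.5 * pi
L = 14.14
14.14 mm


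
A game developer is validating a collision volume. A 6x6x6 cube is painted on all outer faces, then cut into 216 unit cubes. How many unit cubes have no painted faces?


Large cube: 6 x 6 x 6, cut into unit cubes.
n = 6, so n - 2 = 4
Unpainted cubes form the interior (n - 2)^3 block.
(n - 2)^3 = 4^3 = 64
64 unit cubes


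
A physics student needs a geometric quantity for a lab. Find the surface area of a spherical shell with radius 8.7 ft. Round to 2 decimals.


Shape: sphere
Radius r = 8.7 ft
Formula: SA = 4 * pi * r^2
r^2 = 75.69
SA = 4 * pi * 75.69
SA = 302.76 * pi
SA = 951.15
951.15 ft^2


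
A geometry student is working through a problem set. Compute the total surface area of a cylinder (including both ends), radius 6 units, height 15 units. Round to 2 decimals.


Shape: closed cylinder
Radius r = 6 units, Height h = 15 units
Formula: SA = 2*pi*r^2 + 2*pi*r*h = 2*pi*r*(r + h)
r + h = 21
2 * r * (r + h) = 2 * 6 * 21 = 252
SA = 252 * pi
SA = 791.68
791.68 units^2


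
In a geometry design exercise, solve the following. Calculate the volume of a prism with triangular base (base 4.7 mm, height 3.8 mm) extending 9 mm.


Shape: triangular prism
Triangle base = 4.7 mm, triangle height = 3.8 mm, prism length L = 9 mm
Formula: V = (1/2 * b * h_tri) * L
Cross-section area = 0.5 * 4.7 * 3.8 = 8.93
V = 8.93 * 9
V = 80.37
80.37 mm^3


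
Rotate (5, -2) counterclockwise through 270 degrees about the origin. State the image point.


Transformation: rotation about the origin
Original point: (5, -2)
Rule for 270 deg counterclockwise: (x, y) -> (y, -x)
Apply: (5, -2) -> (-2, -5)
(-2, -5)


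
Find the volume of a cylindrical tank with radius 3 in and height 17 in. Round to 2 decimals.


Shape: cylinder
Radius r = 3 in, Height h = 17 in
Formula: V = pi * r^2 * h
r^2 = 9
V = pi * 9 * 17
V = 153 * pi
V = 480.66
480.66 in^3


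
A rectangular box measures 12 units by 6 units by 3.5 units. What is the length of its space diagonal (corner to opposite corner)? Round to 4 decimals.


Shape: rectangular box (space diagonal)
l = 12 units, w = 6 units, h = 3.5 units
Visualize: the diagonal of the base, then a right triangle with that diagonal and the height.
Formula: d = sqrt(l^2 + w^2 + h^2)
l^2 + w^2 + h^2 = 144 + 36 + 12.25 = 192.25
d = sqrt(192.25)
d = 13.8654
13.8654 units


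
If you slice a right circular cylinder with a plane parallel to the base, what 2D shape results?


Solid: right circular cylinder
Cutting plane: parallel to the base
Visualize the intersection of the plane with the solid's surface.
The boundary of the cut region is a circle.
circle


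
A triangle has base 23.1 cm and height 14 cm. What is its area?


Shape: triangle
Base b = 23.1 cm, Height h = 14 cm
Formula: A = (1/2) * b * h
A = 0.5 * 23.1 * 14
A = 0.5 * 323.4
A = 161.7
161.7 cm^2


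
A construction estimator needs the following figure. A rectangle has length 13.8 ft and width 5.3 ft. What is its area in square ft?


Shape: rectangle
Length l = 13.8 ft, Width w = 5.3 ft
Formula: A = l * w
A = 13.8 * 5.3
A = 73.14
73.14 ft^2


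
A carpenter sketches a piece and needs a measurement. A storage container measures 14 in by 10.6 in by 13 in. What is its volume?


Shape: rectangular prism
l = 14 in, w = 10.6 in, h = 13 in
Formula: V = l * w * h
V = 14 * 10.6 * 13
V = 148.4 * 13
V = 1929.2
1929.2 in^3


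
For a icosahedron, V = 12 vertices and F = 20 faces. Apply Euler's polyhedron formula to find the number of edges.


Polyhedron: icosahedron
Euler's formula for convex polyhedra: V - E + F = 2
Given: V = 12 vertices and F = 20 faces
Solve for E:
E = V + F - 2 = 12 + 20 - 2 = 30
30 edges


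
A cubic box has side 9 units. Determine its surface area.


Shape: cube
Side s = 9 units
A cube has 6 square faces.
Formula: SA = 6 * s^2
s^2 = 81
SA = 6 * 81
SA = 486
486 units^2


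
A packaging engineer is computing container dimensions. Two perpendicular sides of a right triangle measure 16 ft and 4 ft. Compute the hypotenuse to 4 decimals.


Shape: right triangle
Legs a = 16 ft, b = 4 ft
Formula: c = sqrt(a^2 + b^2)
a^2 = 256, b^2 = 16
a^2 + b^2 = 272
c = sqrt(272)
c = 16.4924
16.4924 ft


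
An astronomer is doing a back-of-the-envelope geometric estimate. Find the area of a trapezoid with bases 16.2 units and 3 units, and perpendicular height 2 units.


Shape: trapezoid
Parallel sides a = 16.2 units, b = 3 units; Height h = 2 units
Formula: A = (a + b) * h / 2
a + b = 16.2 + 3 = 19.2
A = 19.2 * 2 / 2
A = 38.4 / 2
A = 19.2
19.2 units^2


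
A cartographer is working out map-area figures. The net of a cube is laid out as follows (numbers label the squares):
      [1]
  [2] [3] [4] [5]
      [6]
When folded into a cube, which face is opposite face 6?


Net: cross layout. Take square 3 as the base (bottom).
Fold the four squares in the horizontal row up around 3: 2 -> left, 4 -> right, 5 wraps to the top.
Fold 1 and 6 up from 3: 1 -> back, 6 -> front.
Opposite pairs are therefore: (1, 6), (2, 4), (3, 5).
Face 6 is opposite face 1.
face 1


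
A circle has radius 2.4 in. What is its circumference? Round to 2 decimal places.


Shape: circle
Radius r = 2.4 in
Formula: C = 2 * pi * r
C = 2 * pi * 2.4
C = 4.8 * pi
C = 15.08
15.08 in


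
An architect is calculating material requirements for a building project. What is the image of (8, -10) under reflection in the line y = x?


Transformation: reflection
Original point: (8, -10)
Rule for reflection over y = x: (x, y) -> (y, x)
Apply: (8, -10) -> (-10, 8)
(-10, 8)


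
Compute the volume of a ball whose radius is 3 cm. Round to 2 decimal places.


Shape: sphere
Radius r = 3 cm
Formula: V = (4/3) * pi * r^3
r^3 = 27
(4/3) * 27 = 36
V = 36 * pi
V = 113.1
113.1 cm^3


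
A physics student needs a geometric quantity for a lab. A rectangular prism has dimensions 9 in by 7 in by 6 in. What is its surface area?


Shape: rectangular prism
l = 9 in, w = 7 in, h = 6 in
Formula: SA = 2(lw + lh + wh)
lw = 63, lh = 54, wh = 42
lw + lh + wh = 159
SA = 2 * 159
SA = 318
318 in^2


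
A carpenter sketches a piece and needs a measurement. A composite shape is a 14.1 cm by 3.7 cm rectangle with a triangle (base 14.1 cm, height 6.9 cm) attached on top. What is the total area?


Composite shape: rectangle + triangle
Rectangle area = 14.1 * 3.7 = 52.17
Triangle area = 0.5 * 14.1 * 6.9 = 48.645
Total = 52.17 + 48.645
Total = 100.815
100.815 cm^2


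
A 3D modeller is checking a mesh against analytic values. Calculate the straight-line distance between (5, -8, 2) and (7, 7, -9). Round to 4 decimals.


3D distance between two points
P1 = (5, -8, 2), P2 = (7, 7, -9)
Formula: d = sqrt((x2-x1)^2 + (y2-y1)^2 + (z2-z1)^2)
dx = 7 - 5 = 2
dy = 7 - -8 = 15
dz = -9 - 2 = -11
dx^2 + dy^2 + dz^2 = 4 + 225 + 121 = 350
d = sqrt(350)
d = 18.7083
18.7083 units


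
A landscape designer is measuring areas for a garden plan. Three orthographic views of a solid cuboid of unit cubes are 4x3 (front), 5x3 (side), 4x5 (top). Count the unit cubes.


Orthographic views of a solid rectangular block:
Front view 4 x 3 -> length = 4, height = 3
Side view 5 x 3 -> width = 5, height = 3 (consistent)
Top view 4 x 5 -> confirms length = 4, width = 5
The block is 4 x 5 x 3.
Total unit cubes = 4 * 5 * 3 = 60
60 unit cubes


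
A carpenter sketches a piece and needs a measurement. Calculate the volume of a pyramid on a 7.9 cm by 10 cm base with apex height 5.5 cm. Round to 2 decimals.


Shape: rectangular pyramid
Base: 7.9 cm x 10 cm, Height h = 5.5 cm
Formula: V = (1/3) * base_area * h
base_area = 7.9 * 10 = 79
base_area * h = 79 * 5.5 = 434.5
V = 434.5 / 3
V = 144.83
144.83 cm^3


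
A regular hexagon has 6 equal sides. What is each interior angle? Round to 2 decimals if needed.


Shape: regular hexagon (6 sides)
Formula: interior angle = (n - 2) * 180 / n
(n - 2) = 4
(n - 2) * 180 = 720
angle = 720 / 6
angle = 120
120 degrees


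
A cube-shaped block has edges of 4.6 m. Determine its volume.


Shape: cube
Side s = 4.6 m
Formula: V = s^3
V = 4.6 * 4.6 * 4.6
V = 21.16 * 4.6
V = 97.336
97.336 m^3


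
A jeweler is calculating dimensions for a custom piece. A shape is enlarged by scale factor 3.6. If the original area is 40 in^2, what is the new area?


Linear scale factor k = 3.6
Original area = 40 in^2
Rule: under a linear scaling by k, areas scale by k^2.
k^2 = 3.6^2 = 12.96
New area = 40 * 12.96
New area = 518.4
518.4 in^2


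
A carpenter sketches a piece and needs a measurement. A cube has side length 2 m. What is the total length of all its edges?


Shape: cube
Side s = 2 m
A cube has 12 edges, all equal.
Formula: total edge length = 12 * s
Total = 12 * 2
Total = 24
24 m


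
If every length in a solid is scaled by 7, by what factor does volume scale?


Linear scale factor k = 7
Rule: under a linear scaling by k, volumes scale by k^3.
k^3 = 7 * 7 * 7
k^3 = 49 * 7
k^3 = 343
Volume scales by a factor of 343.
343 (dimensionless)


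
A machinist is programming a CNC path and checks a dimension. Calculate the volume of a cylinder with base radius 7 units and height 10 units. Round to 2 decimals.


Shape: cylinder
Radius r = 7 units, Height h = 10 units
Formula: V = pi * r^2 * h
r^2 = 49
V = pi * 49 * 10
V = 490 * pi
V = 1539.38
1539.38 units^3


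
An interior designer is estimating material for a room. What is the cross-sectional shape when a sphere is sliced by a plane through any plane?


Solid: sphere
Cutting plane: through any plane
Visualize the intersection of the plane with the solid's surface.
The boundary of the cut region is a circle.
circle


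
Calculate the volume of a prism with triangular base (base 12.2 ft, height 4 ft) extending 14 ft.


Shape: triangular prism
Triangle base = 12.2 ft, triangle height = 4 ft, prism length L = 14 ft
Formula: V = (1/2 * b * h_tri) * L
Cross-section area = 0.5 * 12.2 * 4 = 24.4
V = 24.4 * 14
V = 341.6
341.6 ft^3


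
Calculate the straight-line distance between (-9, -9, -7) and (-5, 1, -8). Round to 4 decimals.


3D distance between two points
P1 = (-9, -9, -7), P2 = (-5, 1, -8)
Formula: d = sqrt((x2-x1)^2 + (y2-y1)^2 + (z2-z1)^2)
dx = -5 - -9 = 4
dy = 1 - -9 = 10
dz = -8 - -7 = -1
dx^2 + dy^2 + dz^2 = 16 + 100 + 1 = 117
d = sqrt(117)
d = 10.8167
10.8167 units


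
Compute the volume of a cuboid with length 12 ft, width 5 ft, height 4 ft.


Shape: rectangular prism
l = 12 ft, w = 5 ft, h = 4 ft
Formula: V = l * w * h
V = 12 * 5 * 4
V = 60 * 4
V = 240
240 ft^3


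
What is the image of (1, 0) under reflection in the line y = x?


Transformation: reflection
Original point: (1, 0)
Rule for reflection over y = x: (x, y) -> (y, x)
Apply: (1, 0) -> (0, 1)
(0, 1)


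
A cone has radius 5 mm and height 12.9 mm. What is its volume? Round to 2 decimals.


Shape: cone
Radius r = 5 mm, Height h = 12.9 mm
Formula: V = (1/3) * pi * r^2 * h
r^2 = 25
pi * r^2 * h = pi * 25 * 12.9 = 322.5 * pi
V = 322.5 * pi / 3
V = 337.72
337.72 mm^3


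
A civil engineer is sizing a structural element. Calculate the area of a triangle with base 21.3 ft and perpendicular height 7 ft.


Shape: triangle
Base b = 21.3 ft, Height h = 7 ft
Formula: A = (1/2) * b * h
A = 0.5 * 21.3 * 7
A = 0.5 * 149.1
A = 74.55
74.55 ft^2


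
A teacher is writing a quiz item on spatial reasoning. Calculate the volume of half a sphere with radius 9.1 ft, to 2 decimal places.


Shape: hemisphere (half of a sphere)
Radius r = 9.1 ft
Formula: V = (1/2) * (4/3) * pi * r^3 = (2/3) * pi * r^3
r^3 = 753.571
(2/3) * 753.571 = 502.380667
V = 502.380667 * pi
V = 1578.28
1578.28 ft^3


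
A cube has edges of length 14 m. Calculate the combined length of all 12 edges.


Shape: cube
Side s = 14 m
A cube has 12 edges, all equal.
Formula: total edge length = 12 * s
Total = 12 * 14
Total = 168
168 m


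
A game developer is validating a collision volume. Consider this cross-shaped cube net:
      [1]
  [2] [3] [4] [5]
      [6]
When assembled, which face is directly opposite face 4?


Net: cross layout. Take square 3 as the base (bottom).
Fold the four squares in the horizontal row up around 3: 2 -> left, 4 -> right, 5 wraps to the top.
Fold 1 and 6 up from 3: 1 -> back, 6 -> front.
Opposite pairs are therefore: (1, 6), (2, 4), (3, 5).
Face 4 is opposite face 2.
face 2


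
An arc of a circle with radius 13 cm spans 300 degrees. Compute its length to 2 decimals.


Shape: circular arc
Radius r = 13 cm, Angle = 300 degrees
Formula: L = (angle/360) * 2 * pi * r
2 * pi * r = 26 * pi
L = (300/360) * 26 * pi
L = 21.666667 * pi
L = 68.07
68.07 cm


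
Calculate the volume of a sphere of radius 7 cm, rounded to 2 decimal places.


Shape: sphere
Radius r = 7 cm
Formula: V = (4/3) * pi * r^3
r^3 = 343
(4/3) * 343 = 457.333333
V = 457.333333 * pi
V = 1436.76
1436.76 cm^3


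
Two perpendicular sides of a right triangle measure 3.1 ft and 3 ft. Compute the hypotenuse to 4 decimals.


Shape: right triangle
Legs a = 3.1 ft, b = 3 ft
Formula: c = sqrt(a^2 + b^2)
a^2 = 9.61, b^2 = 9
a^2 + b^2 = 18.61
c = sqrt(18.61)
c = 4.3139
4.3139 ft


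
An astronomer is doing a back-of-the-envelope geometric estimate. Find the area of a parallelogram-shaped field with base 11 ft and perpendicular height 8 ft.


Shape: parallelogram
Base b = 11 ft, Height h = 8 ft
Formula: A = b * h
A = 11 * 8
A = 88
88 ft^2


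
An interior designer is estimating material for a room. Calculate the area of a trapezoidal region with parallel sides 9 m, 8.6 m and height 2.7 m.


Shape: trapezoid
Parallel sides a = 9 m, b = 8.6 m; Height h = 2.7 m
Formula: A = (a + b) * h / 2
a + b = 9 + 8.6 = 17.6
A = 17.6 * 2.7 / 2
A = 47.52 / 2
A = 23.76
23.76 m^2


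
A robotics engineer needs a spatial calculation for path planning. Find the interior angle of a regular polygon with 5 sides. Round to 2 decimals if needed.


Shape: regular pentagon (5 sides)
Formula: interior angle = (n - 2) * 180 / n
(n - 2) = 3
(n - 2) * 180 = 540
angle = 540 / 5
angle = 108
108 degrees


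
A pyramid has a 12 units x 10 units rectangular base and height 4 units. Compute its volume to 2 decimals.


Shape: rectangular pyramid
Base: 12 units x 10 units, Height h = 4 units
Formula: V = (1/3) * base_area * h
base_area = 12 * 10 = 120
base_area * h = 120 * 4 = 480
V = 480 / 3
V = 160
160 units^3


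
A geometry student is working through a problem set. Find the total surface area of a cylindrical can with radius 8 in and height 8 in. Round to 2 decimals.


Shape: closed cylinder
Radius r = 8 in, Height h = 8 in
Formula: SA = 2*pi*r^2 + 2*pi*r*h = 2*pi*r*(r + h)
r + h = 16
2 * r * (r + h) = 2 * 8 * 16 = 256
SA = 256 * pi
SA = 804.25
804.25 in^2


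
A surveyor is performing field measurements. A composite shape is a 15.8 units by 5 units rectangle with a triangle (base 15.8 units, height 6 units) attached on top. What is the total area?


Composite shape: rectangle + triangle
Rectangle area = 15.8 * 5 = 79
Triangle area = 0.5 * 15.8 * 6 = 47.4
Total = 79 + 47.4
Total = 126.4
126.4 units^2


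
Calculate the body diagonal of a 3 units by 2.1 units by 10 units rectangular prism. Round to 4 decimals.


Shape: rectangular box (space diagonal)
l = 3 units, w = 2.1 units, h = 10 units
Visualize: the diagonal of the base, then a right triangle with that diagonal and the height.
Formula: d = sqrt(l^2 + w^2 + h^2)
l^2 + w^2 + h^2 = 9 + 4.41 + 100 = 113.41
d = sqrt(113.41)
d = 10.6494
10.6494 units


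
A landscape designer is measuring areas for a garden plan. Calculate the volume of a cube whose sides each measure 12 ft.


Shape: cube
Side s = 12 ft
Formula: V = s^3
V = 12 * 12 * 12
V = 144 * 12
V = 1728
1728 ft^3
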